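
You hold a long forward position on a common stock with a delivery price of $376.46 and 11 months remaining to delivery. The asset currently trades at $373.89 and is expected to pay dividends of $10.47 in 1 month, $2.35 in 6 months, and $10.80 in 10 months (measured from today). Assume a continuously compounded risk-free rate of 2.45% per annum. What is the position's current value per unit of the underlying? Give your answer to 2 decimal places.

-$17.56

PV(remaining dividends) I = 10.47·e^(−0.0245·1/12) + 2.35·e^(−0.0245·6/12) + 10.80·e^(−0.0245·10/12) = 23.3518
Current forward F = (S − I)·e^(rT) = (373.89 − 23.3518)·e^(0.0245·11/12) = 350.5382 × 1.022712 = 358.4996
Value (long) = (F − K)·e^(−rT) = (358.4996 − 376.46) × 0.977792 = -17.5615
Value = -$17.56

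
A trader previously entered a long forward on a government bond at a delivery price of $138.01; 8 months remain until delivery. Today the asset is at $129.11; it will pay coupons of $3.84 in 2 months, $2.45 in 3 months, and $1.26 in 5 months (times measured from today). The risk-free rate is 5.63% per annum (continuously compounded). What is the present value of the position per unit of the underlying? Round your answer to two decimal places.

PV(remaining coupons) I = 3.84·e^(−0.0563·2/12) + 2.45·e^(−0.0563·3/12) + 1.26·e^(−0.0563·5/12) = 7.4507
Current forward F = (S − I)·e^(rT) = (129.11 − 7.4507)·e^(0.0563·8/12) = 121.6593 × 1.038247 = 126.3124
Value (long) = (F − K)·e^(−rT) = (126.3124 − 138.01) × 0.963162 = -11.2667
Value = -$11.27

-$11.27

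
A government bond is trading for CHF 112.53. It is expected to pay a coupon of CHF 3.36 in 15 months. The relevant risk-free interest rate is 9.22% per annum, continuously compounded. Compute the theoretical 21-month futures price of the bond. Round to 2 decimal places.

PV(coupons) I = 3.36·e^(−0.0922·15/12)
I = 2.9942
F = (S − I)·e^(rT) = (112.53 − 2.9942) · e^(0.0922·21/12)
= 109.5358 · e^0.161350 = 109.5358 × 1.175096 = CHF 128.72

CHF 128.72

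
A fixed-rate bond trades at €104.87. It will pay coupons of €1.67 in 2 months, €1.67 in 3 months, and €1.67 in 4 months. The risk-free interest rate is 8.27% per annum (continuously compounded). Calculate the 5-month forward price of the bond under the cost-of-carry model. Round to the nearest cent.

€103.47

PV(coupons) I = 1.67·e^(−0.0827·2/12) + 1.67·e^(−0.0827·3/12) + 1.67·e^(−0.0827·4/12)
I = 1.6471 + 1.6358 + 1.6246 = 4.9075
F = (S − I)·e^(rT) = (104.87 − 4.9075) · e^(0.0827·5/12)
= 99.9625 · e^0.034458 = 99.9625 × 1.035059 = €103.47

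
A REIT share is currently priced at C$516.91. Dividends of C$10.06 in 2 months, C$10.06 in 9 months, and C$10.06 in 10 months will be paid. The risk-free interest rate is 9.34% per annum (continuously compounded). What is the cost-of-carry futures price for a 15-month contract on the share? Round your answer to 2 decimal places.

C$548.79

PV(dividends) I = 10.06·e^(−0.0934·2/12) + 10.06·e^(−0.0934·9/12) + 10.06·e^(−0.0934·10/12)
I = 9.9046 + 9.3794 + 9.3067 = 28.5907
F = (S − I)·e^(rT) = (516.91 − 28.5907) · e^(0.0934·15/12)
= 488.3193 · e^0.116750 = 488.3193 × 1.123838 = C$548.79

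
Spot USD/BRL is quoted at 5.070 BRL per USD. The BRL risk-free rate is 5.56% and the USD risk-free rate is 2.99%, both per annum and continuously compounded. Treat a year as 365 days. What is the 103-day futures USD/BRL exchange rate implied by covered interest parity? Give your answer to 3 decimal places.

5.107

F = S·e^((r_BRL − r_USD)T) = 5.070 · e^((0.0556 − 0.0299) × 103/365)
= 5.070 · e^0.007252 = 5.070 × 1.007278
F = 5.107 BRL per USD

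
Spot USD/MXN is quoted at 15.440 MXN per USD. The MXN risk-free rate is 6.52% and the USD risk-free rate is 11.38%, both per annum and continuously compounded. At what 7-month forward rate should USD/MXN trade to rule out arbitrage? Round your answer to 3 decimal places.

F = S·e^((r_MXN − r_USD)T) = 15.440 · e^((0.0652 − 0.1138) × 7/12)
= 15.440 · e^-0.028350 = 15.440 × 0.972048
F = 15.008 MXN per USD

15.008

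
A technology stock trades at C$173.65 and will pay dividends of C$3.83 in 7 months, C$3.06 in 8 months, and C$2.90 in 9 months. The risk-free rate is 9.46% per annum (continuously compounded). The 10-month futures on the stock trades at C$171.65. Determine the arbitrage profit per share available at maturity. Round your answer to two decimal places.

PV(dividends) I = 3.83·e^(−0.0946·7/12) + 3.06·e^(−0.0946·8/12) + 2.90·e^(−0.0946·9/12) = 9.1987
Fair futures F* = (S − I)·e^(rT) = (173.65 − 9.1987)·e^0.078833 = 164.4513 × 1.082024 = 177.9403
Market C$171.65 < fair 177.9403: forward underpriced → reverse cash-and-carry (short the stock, invest proceeds at r, pay the dividends, go long the forward).
Profit at T = |F_mkt − F*| = |171.65 − 177.9403| = C$6.29 per share

C$6.29 per share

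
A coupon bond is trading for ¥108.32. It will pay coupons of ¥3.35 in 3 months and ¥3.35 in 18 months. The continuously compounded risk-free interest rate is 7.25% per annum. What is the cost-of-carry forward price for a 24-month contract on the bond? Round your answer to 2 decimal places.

¥117.95

PV(coupons) I = 3.35·e^(−0.0725·3/12) + 3.35·e^(−0.0725·18/12)
I = 3.2898 + 3.0048 = 6.2946
F = (S − I)·e^(rT) = (108.32 − 6.2946) · e^(0.0725·24/12)
= 102.0254 · e^0.145000 = 102.0254 × 1.156040 = ¥117.95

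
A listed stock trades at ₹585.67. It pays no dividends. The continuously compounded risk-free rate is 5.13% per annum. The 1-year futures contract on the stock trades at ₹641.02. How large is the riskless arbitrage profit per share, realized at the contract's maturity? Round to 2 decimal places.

₹24.52 per share

Fair futures: F* = S·e^(carry·T), with carry = r = 0.0513
F* = 585.67 · e^(0.0513 × 1) = 585.67 · e^0.051300 = 585.67 × 1.052639 = ₹616.4991
Market ₹641.02 > fair ₹616.4991: forward overpriced → cash-and-carry (buy spot, short the forward).
At maturity, profit = |F_mkt − F*| = |641.02 − 616.4991| = ₹24.52 per share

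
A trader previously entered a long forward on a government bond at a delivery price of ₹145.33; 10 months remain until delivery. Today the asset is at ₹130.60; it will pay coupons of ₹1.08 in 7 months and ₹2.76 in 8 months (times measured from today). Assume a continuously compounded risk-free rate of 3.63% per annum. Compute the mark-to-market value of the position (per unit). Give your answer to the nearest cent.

-₹14.15

PV(remaining coupons) I = 1.08·e^(−0.0363·7/12) + 2.76·e^(−0.0363·8/12) = 3.7514
Current forward F = (S − I)·e^(rT) = (130.60 − 3.7514)·e^(0.0363·10/12) = 126.8486 × 1.030712 = 130.7444
Value (long) = (F − K)·e^(−rT) = (130.7444 − 145.33) × 0.970203 = -14.1510
Value = -₹14.15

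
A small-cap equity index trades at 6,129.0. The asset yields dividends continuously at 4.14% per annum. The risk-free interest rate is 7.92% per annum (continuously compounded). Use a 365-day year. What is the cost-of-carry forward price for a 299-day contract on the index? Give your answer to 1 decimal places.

F = S·e^((r − q)T) = 6129.0 · e^((0.0792 − 0.0414) × 299/365)
= 6129.0 · e^0.030965 = 6129.0 × 1.031449
F = 6,321.8

6,321.8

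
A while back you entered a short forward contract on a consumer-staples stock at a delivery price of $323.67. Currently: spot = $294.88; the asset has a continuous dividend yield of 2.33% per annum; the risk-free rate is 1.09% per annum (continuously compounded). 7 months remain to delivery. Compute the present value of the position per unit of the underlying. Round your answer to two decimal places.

Current fair forward for the remaining 7 months: F = S·e^((r − q)·T), (r − q) = 0.0109 − 0.0233 = -0.0124
F = 294.88 · e^(-0.0124 × 7/12) = 294.88 × 0.992793 = 292.7548
Value of long forward = (F − K)·e^(−rT) = (292.7548 − 323.67) · e^(−0.0109·7/12)
= -30.9152 × 0.993662 = -30.72
Short position value = −(long value) = $30.72

$30.72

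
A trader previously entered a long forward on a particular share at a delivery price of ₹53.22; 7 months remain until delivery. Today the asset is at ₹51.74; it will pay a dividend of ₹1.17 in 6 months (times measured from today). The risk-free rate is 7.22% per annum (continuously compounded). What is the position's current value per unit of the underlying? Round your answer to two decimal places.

-₹0.41

PV(remaining dividends) I = 1.17·e^(−0.0722·6/12) = 1.1285
Current forward F = (S − I)·e^(rT) = (51.74 − 1.1285)·e^(0.0722·7/12) = 50.6115 × 1.043016 = 52.7886
Value (long) = (F − K)·e^(−rT) = (52.7886 − 53.22) × 0.958758 = -0.4136
Value = -₹0.41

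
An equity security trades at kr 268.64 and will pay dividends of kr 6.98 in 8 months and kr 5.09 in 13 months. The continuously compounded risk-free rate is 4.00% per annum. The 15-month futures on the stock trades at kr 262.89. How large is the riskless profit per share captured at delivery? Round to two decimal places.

kr 7.25 per share

PV(dividends) I = 6.98·e^(−0.0400·8/12) + 5.09·e^(−0.0400·13/12) = 11.6705
Fair futures F* = (S − I)·e^(rT) = (268.64 − 11.6705)·e^0.050000 = 256.9695 × 1.051271 = 270.1446
Market kr 262.89 < fair 270.1446: forward underpriced → reverse cash-and-carry (short the stock, invest proceeds at r, pay the dividends, go long the forward).
Profit at T = |F_mkt − F*| = |262.89 − 270.1446| = kr 7.25 per share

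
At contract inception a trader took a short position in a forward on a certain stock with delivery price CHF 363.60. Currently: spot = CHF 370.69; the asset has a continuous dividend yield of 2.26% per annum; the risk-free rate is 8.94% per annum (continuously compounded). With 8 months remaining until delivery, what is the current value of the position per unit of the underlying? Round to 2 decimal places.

-CHF 22.58

Current fair forward for the remaining 8 months: F = S·e^((r − q)·T), (r − q) = 0.0894 − 0.0226 = 0.0668
F = 370.69 · e^(0.0668 × 8/12) = 370.69 × 1.045540 = 387.5712
Value of long forward = (F − K)·e^(−rT) = (387.5712 − 363.60) · e^(−0.0894·8/12)
= 23.9712 × 0.942141 = 22.58
Short position value = −(long value) = -CHF 22.58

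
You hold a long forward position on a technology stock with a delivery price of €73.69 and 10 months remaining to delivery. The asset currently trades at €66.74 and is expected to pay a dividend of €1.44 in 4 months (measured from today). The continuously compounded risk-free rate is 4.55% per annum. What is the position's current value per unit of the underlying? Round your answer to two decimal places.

-€5.63

PV(remaining dividends) I = 1.44·e^(−0.0455·4/12) = 1.4183
Current forward F = (S − I)·e^(rT) = (66.74 − 1.4183)·e^(0.0455·10/12) = 65.3217 × 1.038645 = 67.8461
Value (long) = (F − K)·e^(−rT) = (67.8461 − 73.69) × 0.962793 = -5.6265
Value = -€5.63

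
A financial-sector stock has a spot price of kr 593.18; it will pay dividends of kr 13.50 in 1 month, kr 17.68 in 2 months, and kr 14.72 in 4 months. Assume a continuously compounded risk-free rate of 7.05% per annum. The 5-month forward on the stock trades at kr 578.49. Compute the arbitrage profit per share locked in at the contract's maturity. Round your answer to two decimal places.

PV(dividends) I = 13.50·e^(−0.0705·1/12) + 17.68·e^(−0.0705·2/12) + 14.72·e^(−0.0705·4/12) = 45.2725
Fair forward F* = (S − I)·e^(rT) = (593.18 − 45.2725)·e^0.029375 = 547.9075 × 1.029811 = 564.2412
Market kr 578.49 > fair 564.2412: forward overpriced → cash-and-carry (borrow at r, buy the stock and collect the dividends, short the forward).
Profit at T = |F_mkt − F*| = |578.49 − 564.2412| = kr 14.25 per share

kr 14.25 per share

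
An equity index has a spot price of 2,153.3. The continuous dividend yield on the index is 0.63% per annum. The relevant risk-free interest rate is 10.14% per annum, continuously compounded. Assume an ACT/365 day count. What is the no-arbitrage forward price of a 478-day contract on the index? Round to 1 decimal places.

F = S·e^((r − q)T) = 2153.3 · e^((0.1014 − 0.0063) × 478/365)
= 2153.3 · e^0.124542 = 2153.3 × 1.132630
F = 2,438.9

2,438.9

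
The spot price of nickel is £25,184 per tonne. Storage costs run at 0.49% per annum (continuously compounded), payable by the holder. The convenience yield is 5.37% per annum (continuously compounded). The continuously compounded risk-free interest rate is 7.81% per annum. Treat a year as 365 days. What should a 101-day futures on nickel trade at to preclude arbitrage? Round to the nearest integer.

Net carry = r + u − y = 0.0781 + 0.0049 − 0.0537 = 0.0293
F = S·e^((r+u−y)T) = 25184 · e^(0.0293 × 101/365) = 25184 · e^0.008108
= 25184 × 1.008141 = £25,389 per tonne

£25,389 per tonne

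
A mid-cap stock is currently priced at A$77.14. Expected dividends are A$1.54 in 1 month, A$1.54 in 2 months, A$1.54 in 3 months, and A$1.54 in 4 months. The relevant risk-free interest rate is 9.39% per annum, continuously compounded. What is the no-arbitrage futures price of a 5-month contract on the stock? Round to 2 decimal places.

PV(dividends) I = 1.54·e^(−0.0939·1/12) + 1.54·e^(−0.0939·2/12) + 1.54·e^(−0.0939·3/12) + 1.54·e^(−0.0939·4/12)
I = 1.5280 + 1.5161 + 1.5043 + 1.4925 = 6.0409
F = (S − I)·e^(rT) = (77.14 − 6.0409) · e^(0.0939·5/12)
= 71.0991 · e^0.039125 = 71.0991 × 1.039900 = A$73.94

A$73.94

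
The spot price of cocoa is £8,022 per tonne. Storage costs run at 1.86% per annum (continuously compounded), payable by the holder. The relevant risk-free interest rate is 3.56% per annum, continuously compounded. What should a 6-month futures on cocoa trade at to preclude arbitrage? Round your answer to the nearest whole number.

£8,242 per tonne

Net carry = r + u − y = 0.0356 + 0.0186 − 0.0000 = 0.0542
F = S·e^((r+u−y)T) = 8022 · e^(0.0542 × 6/12) = 8022 · e^0.027100
= 8022 × 1.027471 = £8,242 per tonne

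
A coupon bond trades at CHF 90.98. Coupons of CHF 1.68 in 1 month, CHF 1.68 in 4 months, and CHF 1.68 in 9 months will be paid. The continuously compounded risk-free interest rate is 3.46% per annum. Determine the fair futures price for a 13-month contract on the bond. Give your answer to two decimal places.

PV(coupons) I = 1.68·e^(−0.0346·1/12) + 1.68·e^(−0.0346·4/12) + 1.68·e^(−0.0346·9/12)
I = 1.6752 + 1.6607 + 1.6370 = 4.9729
F = (S − I)·e^(rT) = (90.98 − 4.9729) · e^(0.0346·13/12)
= 86.0071 · e^0.037483 = 86.0071 × 1.038194 = CHF 89.29

CHF 89.29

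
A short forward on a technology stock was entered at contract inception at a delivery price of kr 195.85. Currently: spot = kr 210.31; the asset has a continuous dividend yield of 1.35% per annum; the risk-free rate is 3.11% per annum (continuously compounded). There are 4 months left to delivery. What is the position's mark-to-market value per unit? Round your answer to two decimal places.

Current fair forward for the remaining 4 months: F = S·e^((r − q)·T), (r − q) = 0.0311 − 0.0135 = 0.0176
F = 210.31 · e^(0.0176 × 4/12) = 210.31 × 1.005884 = 211.5475
Value of long forward = (F − K)·e^(−rT) = (211.5475 − 195.85) · e^(−0.0311·4/12)
= 15.6975 × 0.989687 = 15.54
Short position value = −(long value) = -kr 15.54

-kr 15.54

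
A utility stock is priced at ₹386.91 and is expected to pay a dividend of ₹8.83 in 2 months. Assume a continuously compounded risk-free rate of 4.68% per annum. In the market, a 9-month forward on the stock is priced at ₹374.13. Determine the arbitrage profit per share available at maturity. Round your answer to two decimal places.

PV(dividends) I = 8.83·e^(−0.0468·2/12) = 8.7614
Fair forward F* = (S − I)·e^(rT) = (386.91 − 8.7614)·e^0.035100 = 378.1486 × 1.035723 = 391.6572
Market ₹374.13 < fair 391.6572: forward underpriced → reverse cash-and-carry (short the stock, invest proceeds at r, pay the dividends, go long the forward).
Profit at T = |F_mkt − F*| = |374.13 − 391.6572| = ₹17.53 per share

₹17.53 per share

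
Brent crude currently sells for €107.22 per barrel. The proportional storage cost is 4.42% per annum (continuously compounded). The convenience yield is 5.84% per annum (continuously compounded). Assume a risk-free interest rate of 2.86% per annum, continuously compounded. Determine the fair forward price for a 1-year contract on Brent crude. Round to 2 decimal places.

€108.78 per barrel

Net carry = r + u − y = 0.0286 + 0.0442 − 0.0584 = 0.0144
F = S·e^((r+u−y)T) = 107.22 · e^(0.0144 × 1) = 107.22 · e^0.014400
= 107.22 × 1.014504 = €108.78 per barrel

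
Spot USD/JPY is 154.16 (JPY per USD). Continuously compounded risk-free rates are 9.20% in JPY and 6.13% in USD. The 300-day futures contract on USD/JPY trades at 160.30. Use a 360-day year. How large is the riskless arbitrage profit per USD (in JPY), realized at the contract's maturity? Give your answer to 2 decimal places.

2.15 per USD (in JPY)

Fair futures: F* = S·e^(carry·T), with carry = (r_JPY − r_USD) = 0.0920 − 0.0613 = 0.0307
F* = 154.16 · e^(0.0307 × 300/360) = 154.16 · e^0.025583 = 154.16 × 1.025913 = 158.1547
Market 160.30 > fair 158.1547: forward overpriced → cash-and-carry (buy spot, short the forward).
At maturity, profit = |F_mkt − F*| = |160.30 − 158.1547| = 2.15 per USD (in JPY)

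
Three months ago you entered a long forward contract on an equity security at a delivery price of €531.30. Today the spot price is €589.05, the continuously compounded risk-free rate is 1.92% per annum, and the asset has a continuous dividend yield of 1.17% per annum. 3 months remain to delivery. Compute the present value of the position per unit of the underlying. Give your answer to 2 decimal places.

Current fair forward for the remaining 3 months: F = S·e^((r − q)·T), (r − q) = 0.0192 − 0.0117 = 0.0075
F = 589.05 · e^(0.0075 × 3/12) = 589.05 × 1.001877 = 590.1556
Value of long forward = (F − K)·e^(−rT) = (590.1556 − 531.30) · e^(−0.0192·3/12)
= 58.8556 × 0.995212 = 58.57

€58.57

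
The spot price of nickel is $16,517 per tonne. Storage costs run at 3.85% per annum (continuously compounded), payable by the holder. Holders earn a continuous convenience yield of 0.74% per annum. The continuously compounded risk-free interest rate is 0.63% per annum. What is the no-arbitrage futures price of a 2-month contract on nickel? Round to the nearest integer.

Net carry = r + u − y = 0.0063 + 0.0385 − 0.0074 = 0.0374
F = S·e^((r+u−y)T) = 16517 · e^(0.0374 × 2/12) = 16517 · e^0.006233
= 16517 × 1.006252 = $16,620 per tonne

$16,620 per tonne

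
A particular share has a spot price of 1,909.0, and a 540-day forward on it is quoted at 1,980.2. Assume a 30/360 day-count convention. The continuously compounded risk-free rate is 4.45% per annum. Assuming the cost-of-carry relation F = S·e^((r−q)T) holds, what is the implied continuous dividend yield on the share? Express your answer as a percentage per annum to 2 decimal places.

From F = S·e^((r−q)T): (r − q) = ln(F/S)/T
ln(1980.2/1909.0) = ln(1.037297) = 0.036618
(r − q) = 0.036618 / (540/360) = 0.024412
q = r − ln(F/S)/T = 0.0445 − 0.024412 = 0.020088
q = 2.01%

2.01%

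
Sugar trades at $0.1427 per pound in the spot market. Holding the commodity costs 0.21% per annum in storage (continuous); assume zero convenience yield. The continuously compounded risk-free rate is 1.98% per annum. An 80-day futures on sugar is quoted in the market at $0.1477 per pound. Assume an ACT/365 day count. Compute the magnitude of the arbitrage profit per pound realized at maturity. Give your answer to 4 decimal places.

$0.0043 per pound

Fair futures: F* = S·e^(carry·T), with carry = (r + u) = 0.0198 + 0.0021 = 0.0219
F* = 0.1427 · e^(0.0219 × 80/365) = 0.1427 · e^0.004800 = 0.1427 × 1.004812 = $0.1434
Market $0.1477 > fair $0.1434: forward overpriced → cash-and-carry (buy spot, short the forward).
At maturity, profit = |F_mkt − F*| = |0.1477 − 0.1434| = $0.0043 per pound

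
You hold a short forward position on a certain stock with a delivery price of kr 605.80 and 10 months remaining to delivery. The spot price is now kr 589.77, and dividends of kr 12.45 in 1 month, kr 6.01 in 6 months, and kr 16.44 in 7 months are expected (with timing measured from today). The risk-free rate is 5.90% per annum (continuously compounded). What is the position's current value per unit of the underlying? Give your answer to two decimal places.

kr 21.07

PV(remaining dividends) I = 12.45·e^(−0.0590·1/12) + 6.01·e^(−0.0590·6/12) + 16.44·e^(−0.0590·7/12) = 34.1080
Current forward F = (S − I)·e^(rT) = (589.77 − 34.1080)·e^(0.0590·10/12) = 555.6620 × 1.050395 = 583.6646
Value (long) = (F − K)·e^(−rT) = (583.6646 − 605.80) × 0.952022 = -21.0734
Short position value = −(long value) = kr 21.07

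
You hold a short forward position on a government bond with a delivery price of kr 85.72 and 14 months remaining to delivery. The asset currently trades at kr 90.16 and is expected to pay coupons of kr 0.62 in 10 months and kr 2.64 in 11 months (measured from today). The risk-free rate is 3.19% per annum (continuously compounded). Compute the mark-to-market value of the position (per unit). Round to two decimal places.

-kr 4.40

PV(remaining coupons) I = 0.62·e^(−0.0319·10/12) + 2.64·e^(−0.0319·11/12) = 3.1677
Current forward F = (S − I)·e^(rT) = (90.16 − 3.1677)·e^(0.0319·14/12) = 86.9923 × 1.037918 = 90.2909
Value (long) = (F − K)·e^(−rT) = (90.2909 − 85.72) × 0.963467 = 4.4039
Short position value = −(long value) = -kr 4.40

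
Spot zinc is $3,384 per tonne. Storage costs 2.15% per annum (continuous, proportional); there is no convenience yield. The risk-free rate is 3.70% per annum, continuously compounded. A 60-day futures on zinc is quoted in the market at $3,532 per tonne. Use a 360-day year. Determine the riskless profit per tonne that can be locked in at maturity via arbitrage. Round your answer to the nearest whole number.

$115 per tonne

Fair futures: F* = S·e^(carry·T), with carry = (r + u) = 0.0370 + 0.0215 = 0.0585
F* = 3384 · e^(0.0585 × 60/360) = 3384 · e^0.009750 = 3384 × 1.009798 = $3417.1564
Market $3532 > fair $3417.1564: forward overpriced → cash-and-carry (buy spot, short the forward).
At maturity, profit = |F_mkt − F*| = |3532 − 3417.1564| = $115 per tonne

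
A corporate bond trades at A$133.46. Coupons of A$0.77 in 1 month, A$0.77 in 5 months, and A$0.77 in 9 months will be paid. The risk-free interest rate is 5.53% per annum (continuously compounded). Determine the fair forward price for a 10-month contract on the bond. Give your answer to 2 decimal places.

A$137.39

PV(coupons) I = 0.77·e^(−0.0553·1/12) + 0.77·e^(−0.0553·5/12) + 0.77·e^(−0.0553·9/12)
I = 0.7665 + 0.7525 + 0.7387 = 2.2577
F = (S − I)·e^(rT) = (133.46 − 2.2577) · e^(0.0553·10/12)
= 131.2023 · e^0.046083 = 131.2023 × 1.047161 = A$137.39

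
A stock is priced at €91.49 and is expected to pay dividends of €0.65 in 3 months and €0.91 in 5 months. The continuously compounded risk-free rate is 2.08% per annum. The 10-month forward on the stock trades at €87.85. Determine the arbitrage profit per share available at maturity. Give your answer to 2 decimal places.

PV(dividends) I = 0.65·e^(−0.0208·3/12) + 0.91·e^(−0.0208·5/12) = 1.5488
Fair forward F* = (S − I)·e^(rT) = (91.49 − 1.5488)·e^0.017333 = 89.9412 × 1.017484 = 91.5137
Market €87.85 < fair 91.5137: forward underpriced → reverse cash-and-carry (short the stock, invest proceeds at r, pay the dividends, go long the forward).
Profit at T = |F_mkt − F*| = |87.85 − 91.5137| = €3.66 per share

€3.66 per share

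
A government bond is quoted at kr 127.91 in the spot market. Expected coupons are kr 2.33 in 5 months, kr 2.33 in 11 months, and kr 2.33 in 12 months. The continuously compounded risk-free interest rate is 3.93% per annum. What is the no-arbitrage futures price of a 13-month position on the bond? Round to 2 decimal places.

kr 126.40

PV(coupons) I = 2.33·e^(−0.0393·5/12) + 2.33·e^(−0.0393·11/12) + 2.33·e^(−0.0393·12/12)
I = 2.2922 + 2.2476 + 2.2402 = 6.7800
F = (S − I)·e^(rT) = (127.91 − 6.7800) · e^(0.0393·13/12)
= 121.1300 · e^0.042575 = 121.1300 × 1.043494 = kr 126.40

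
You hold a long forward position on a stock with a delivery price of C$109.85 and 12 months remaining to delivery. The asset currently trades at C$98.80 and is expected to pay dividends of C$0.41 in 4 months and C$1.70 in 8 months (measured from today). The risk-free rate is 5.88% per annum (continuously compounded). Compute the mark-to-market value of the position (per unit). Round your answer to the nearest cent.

PV(remaining dividends) I = 0.41·e^(−0.0588·4/12) + 1.70·e^(−0.0588·8/12) = 2.0367
Current forward F = (S − I)·e^(rT) = (98.80 − 2.0367)·e^(0.0588·12/12) = 96.7633 × 1.060563 = 102.6236
Value (long) = (F − K)·e^(−rT) = (102.6236 − 109.85) × 0.942895 = -6.8137
Value = -C$6.81

-C$6.81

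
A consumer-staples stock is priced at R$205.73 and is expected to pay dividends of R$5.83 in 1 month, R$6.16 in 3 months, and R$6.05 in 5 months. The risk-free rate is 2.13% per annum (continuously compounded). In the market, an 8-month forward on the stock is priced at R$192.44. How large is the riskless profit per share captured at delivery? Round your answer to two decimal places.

R$1.97 per share

PV(dividends) I = 5.83·e^(−0.0213·1/12) + 6.16·e^(−0.0213·3/12) + 6.05·e^(−0.0213·5/12) = 17.9435
Fair forward F* = (S − I)·e^(rT) = (205.73 − 17.9435)·e^0.014200 = 187.7865 × 1.014301 = 190.4720
Market R$192.44 > fair 190.4720: forward overpriced → cash-and-carry (borrow at r, buy the stock and collect the dividends, short the forward).
Profit at T = |F_mkt − F*| = |192.44 − 190.4720| = R$1.97 per share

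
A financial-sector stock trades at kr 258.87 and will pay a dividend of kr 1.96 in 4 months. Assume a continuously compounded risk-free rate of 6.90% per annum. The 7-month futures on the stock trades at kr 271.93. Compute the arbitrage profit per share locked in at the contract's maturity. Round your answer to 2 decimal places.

PV(dividends) I = 1.96·e^(−0.0690·4/12) = 1.9154
Fair futures F* = (S − I)·e^(rT) = (258.87 − 1.9154)·e^0.040250 = 256.9546 × 1.041071 = 267.5080
Market kr 271.93 > fair 267.5080: forward overpriced → cash-and-carry (borrow at r, buy the stock and collect the dividends, short the forward).
Profit at T = |F_mkt − F*| = |271.93 − 267.5080| = kr 4.42 per share

kr 4.42 per share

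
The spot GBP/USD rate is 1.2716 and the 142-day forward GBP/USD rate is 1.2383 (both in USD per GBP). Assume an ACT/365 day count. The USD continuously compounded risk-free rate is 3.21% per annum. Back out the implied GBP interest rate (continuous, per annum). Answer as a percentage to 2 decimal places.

10.03%

F = S·e^((r_USD − r_GBP)T) ⇒ r_GBP = r_USD − ln(F/S)/T
ln(1.2383/1.2716) = -0.026536; /(142/365) = -0.068209
r_GBP = 0.0321 + 0.068209 = 0.100309
r_GBP = 10.03%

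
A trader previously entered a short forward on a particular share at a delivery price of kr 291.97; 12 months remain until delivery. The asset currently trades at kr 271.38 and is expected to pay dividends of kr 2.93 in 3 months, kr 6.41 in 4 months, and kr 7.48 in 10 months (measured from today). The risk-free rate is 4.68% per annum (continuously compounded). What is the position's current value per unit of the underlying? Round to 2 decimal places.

PV(remaining dividends) I = 2.93·e^(−0.0468·3/12) + 6.41·e^(−0.0468·4/12) + 7.48·e^(−0.0468·10/12) = 16.4006
Current forward F = (S − I)·e^(rT) = (271.38 − 16.4006)·e^(0.0468·12/12) = 254.9794 × 1.047912 = 267.1960
Value (long) = (F − K)·e^(−rT) = (267.1960 − 291.97) × 0.954278 = -23.6413
Short position value = −(long value) = kr 23.64

kr 23.64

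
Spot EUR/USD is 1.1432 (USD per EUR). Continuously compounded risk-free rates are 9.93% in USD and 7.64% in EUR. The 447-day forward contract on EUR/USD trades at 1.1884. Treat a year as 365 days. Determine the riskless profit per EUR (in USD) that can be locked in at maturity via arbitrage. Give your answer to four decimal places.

Fair forward: F* = S·e^(carry·T), with carry = (r_USD − r_EUR) = 0.0993 − 0.0764 = 0.0229
F* = 1.1432 · e^(0.0229 × 447/365) = 1.1432 · e^0.028045 = 1.1432 × 1.028442 = 1.1757
Market 1.1884 > fair 1.1757: forward overpriced → cash-and-carry (buy spot, short the forward).
At maturity, profit = |F_mkt − F*| = |1.1884 − 1.1757| = 0.0127 per EUR (in USD)

0.0127 per EUR (in USD)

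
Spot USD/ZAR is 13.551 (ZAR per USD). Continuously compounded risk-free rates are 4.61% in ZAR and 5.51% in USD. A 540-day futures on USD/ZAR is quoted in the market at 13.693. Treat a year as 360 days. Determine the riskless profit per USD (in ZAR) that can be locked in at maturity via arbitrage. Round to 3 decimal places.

Fair futures: F* = S·e^(carry·T), with carry = (r_ZAR − r_USD) = 0.0461 − 0.0551 = -0.0090
F* = 13.551 · e^(-0.0090 × 540/360) = 13.551 · e^-0.013500 = 13.551 × 0.986591 = 13.3693
Market 13.693 > fair 13.3693: forward overpriced → cash-and-carry (buy spot, short the forward).
At maturity, profit = |F_mkt − F*| = |13.693 − 13.3693| = 0.324 per USD (in ZAR)

0.324 per USD (in ZAR)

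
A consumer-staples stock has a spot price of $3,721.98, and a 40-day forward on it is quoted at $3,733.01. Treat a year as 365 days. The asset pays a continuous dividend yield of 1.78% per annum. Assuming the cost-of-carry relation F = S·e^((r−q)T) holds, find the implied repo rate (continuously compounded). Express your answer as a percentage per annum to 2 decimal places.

From F = S·e^((r−q)T): (r − q) = ln(F/S)/T
ln(3733.01/3721.98) = ln(1.002963) = 0.002959
(r − q) = 0.002959 / (40/365) = 0.027001
r = ln(F/S)/T + q = 0.027001 + 0.0178 = 0.044801
r = 4.48%

4.48%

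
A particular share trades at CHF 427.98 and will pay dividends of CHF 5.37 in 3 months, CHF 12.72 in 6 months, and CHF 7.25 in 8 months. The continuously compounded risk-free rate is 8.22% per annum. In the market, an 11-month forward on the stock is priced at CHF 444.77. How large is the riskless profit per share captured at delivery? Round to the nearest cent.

CHF 9.53 per share

PV(dividends) I = 5.37·e^(−0.0822·3/12) + 12.72·e^(−0.0822·6/12) + 7.25·e^(−0.0822·8/12) = 24.3320
Fair forward F* = (S − I)·e^(rT) = (427.98 − 24.3320)·e^0.075350 = 403.6480 × 1.078261 = 435.2379
Market CHF 444.77 > fair 435.2379: forward overpriced → cash-and-carry (borrow at r, buy the stock and collect the dividends, short the forward).
Profit at T = |F_mkt − F*| = |444.77 − 435.2379| = CHF 9.53 per share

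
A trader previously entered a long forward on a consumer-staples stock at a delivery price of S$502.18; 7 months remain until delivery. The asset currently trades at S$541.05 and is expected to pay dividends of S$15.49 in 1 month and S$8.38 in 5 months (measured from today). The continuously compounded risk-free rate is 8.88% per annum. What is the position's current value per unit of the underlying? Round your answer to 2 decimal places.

S$40.77

PV(remaining dividends) I = 15.49·e^(−0.0888·1/12) + 8.38·e^(−0.0888·5/12) = 23.4514
Current forward F = (S − I)·e^(rT) = (541.05 − 23.4514)·e^(0.0888·7/12) = 517.5986 × 1.053165 = 545.1167
Value (long) = (F − K)·e^(−rT) = (545.1167 − 502.18) × 0.949519 = 40.7692
Value = S$40.77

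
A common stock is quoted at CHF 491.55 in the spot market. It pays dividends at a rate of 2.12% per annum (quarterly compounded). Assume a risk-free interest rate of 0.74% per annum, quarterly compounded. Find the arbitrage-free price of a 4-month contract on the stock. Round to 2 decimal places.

CHF 489.30

F = S · (1+r/4)^(4T) / (1+q/4)^(4T)
= 491.55 × 1.002467 / 1.007073 = 491.55 × 0.995426
F = CHF 489.30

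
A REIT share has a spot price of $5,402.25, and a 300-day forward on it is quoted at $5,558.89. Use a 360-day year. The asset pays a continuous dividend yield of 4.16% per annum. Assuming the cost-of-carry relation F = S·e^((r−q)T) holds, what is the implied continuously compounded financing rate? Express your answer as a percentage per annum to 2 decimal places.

7.59%

From F = S·e^((r−q)T): (r − q) = ln(F/S)/T
ln(5558.89/5402.25) = ln(1.028995) = 0.028583
(r − q) = 0.028583 / (300/360) = 0.034300
r = ln(F/S)/T + q = 0.034300 + 0.0416 = 0.075900
r = 7.59%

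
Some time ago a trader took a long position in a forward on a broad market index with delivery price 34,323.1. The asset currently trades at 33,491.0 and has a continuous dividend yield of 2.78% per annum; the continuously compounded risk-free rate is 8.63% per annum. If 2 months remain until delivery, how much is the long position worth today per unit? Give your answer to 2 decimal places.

Current fair forward for the remaining 2 months: F = S·e^((r − q)·T), (r − q) = 0.0863 − 0.0278 = 0.0585
F = 33491.0 · e^(0.0585 × 2/12) = 33491.0 × 1.00979769 = 33819.1344
Value of long forward = (F − K)·e^(−rT) = (33819.1344 − 34323.1) · e^(−0.0863·2/12)
= -503.9656 × 0.98571961 = -496.77

-496.77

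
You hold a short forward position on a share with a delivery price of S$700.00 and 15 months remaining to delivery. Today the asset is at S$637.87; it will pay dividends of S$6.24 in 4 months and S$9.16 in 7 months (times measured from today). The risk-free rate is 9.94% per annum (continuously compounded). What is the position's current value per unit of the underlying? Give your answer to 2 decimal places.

-S$4.98

PV(remaining dividends) I = 6.24·e^(−0.0994·4/12) + 9.16·e^(−0.0994·7/12) = 14.6806
Current forward F = (S − I)·e^(rT) = (637.87 − 14.6806)·e^(0.0994·15/12) = 623.1894 × 1.132299 = 705.6367
Value (long) = (F − K)·e^(−rT) = (705.6367 − 700.00) × 0.883159 = 4.9781
Short position value = −(long value) = -S$4.98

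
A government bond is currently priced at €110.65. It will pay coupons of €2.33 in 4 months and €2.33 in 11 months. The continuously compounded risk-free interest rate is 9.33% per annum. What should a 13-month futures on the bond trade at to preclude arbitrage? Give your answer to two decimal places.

€117.55

PV(coupons) I = 2.33·e^(−0.0933·4/12) + 2.33·e^(−0.0933·11/12)
I = 2.2587 + 2.1390 = 4.3977
F = (S − I)·e^(rT) = (110.65 − 4.3977) · e^(0.0933·13/12)
= 106.2523 · e^0.101075 = 106.2523 × 1.106360 = €117.55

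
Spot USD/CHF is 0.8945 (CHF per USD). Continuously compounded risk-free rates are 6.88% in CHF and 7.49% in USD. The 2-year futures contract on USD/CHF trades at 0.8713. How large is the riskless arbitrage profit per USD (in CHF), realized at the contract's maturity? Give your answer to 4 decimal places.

Fair futures: F* = S·e^(carry·T), with carry = (r_CHF − r_USD) = 0.0688 − 0.0749 = -0.0061
F* = 0.8945 · e^(-0.0061 × 2) = 0.8945 · e^-0.012200 = 0.8945 × 0.987874 = 0.8837
Market 0.8713 < fair 0.8837: forward underpriced → reverse cash-and-carry (short spot, go long the forward).
At maturity, profit = |F_mkt − F*| = |0.8713 − 0.8837| = 0.0124 per USD (in CHF)

0.0124 per USD (in CHF)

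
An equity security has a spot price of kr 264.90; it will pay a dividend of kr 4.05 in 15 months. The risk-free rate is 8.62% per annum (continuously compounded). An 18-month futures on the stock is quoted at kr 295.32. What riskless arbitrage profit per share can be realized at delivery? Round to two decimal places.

kr 2.01 per share

PV(dividends) I = 4.05·e^(−0.0862·15/12) = 3.6363
Fair futures F* = (S − I)·e^(rT) = (264.90 − 3.6363)·e^0.129300 = 261.2637 × 1.138031 = 297.3262
Market kr 295.32 < fair 297.3262: forward underpriced → reverse cash-and-carry (short the stock, invest proceeds at r, pay the dividends, go long the forward).
Profit at T = |F_mkt − F*| = |295.32 − 297.3262| = kr 2.01 per share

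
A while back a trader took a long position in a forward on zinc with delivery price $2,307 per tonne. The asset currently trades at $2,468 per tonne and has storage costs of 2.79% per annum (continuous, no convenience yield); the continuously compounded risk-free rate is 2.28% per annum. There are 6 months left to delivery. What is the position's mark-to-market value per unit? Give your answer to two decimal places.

$221.82 per tonne

Current fair forward for the remaining 6 months: F = S·e^((r + u)·T), (r + u) = 0.0228 + 0.0279 = 0.0507
F = 2468 · e^(0.0507 × 6/12) = 2468 × 1.02567404 = 2531.3635
Value of long forward = (F − K)·e^(−rT) = (2531.3635 − 2307) · e^(−0.0228·6/12)
= 224.3635 × 0.98866473 = 221.82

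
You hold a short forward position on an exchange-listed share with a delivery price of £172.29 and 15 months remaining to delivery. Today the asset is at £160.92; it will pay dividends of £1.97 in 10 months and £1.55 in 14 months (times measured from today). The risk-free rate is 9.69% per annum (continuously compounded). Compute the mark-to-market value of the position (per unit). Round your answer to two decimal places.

-£5.08

PV(remaining dividends) I = 1.97·e^(−0.0969·10/12) + 1.55·e^(−0.0969·14/12) = 3.2015
Current forward F = (S − I)·e^(rT) = (160.92 − 3.2015)·e^(0.0969·15/12) = 157.7185 × 1.128766 = 178.0273
Value (long) = (F − K)·e^(−rT) = (178.0273 − 172.29) × 0.885923 = 5.0828
Short position value = −(long value) = -£5.08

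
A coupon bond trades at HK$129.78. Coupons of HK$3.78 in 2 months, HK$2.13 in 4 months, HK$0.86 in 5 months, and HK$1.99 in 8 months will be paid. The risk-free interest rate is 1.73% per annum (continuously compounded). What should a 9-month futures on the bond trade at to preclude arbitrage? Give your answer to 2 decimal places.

HK$122.65

PV(coupons) I = 3.78·e^(−0.0173·2/12) + 2.13·e^(−0.0173·4/12) + 0.86·e^(−0.0173·5/12) + 1.99·e^(−0.0173·8/12)
I = 3.7691 + 2.1178 + 0.8538 + 1.9672 = 8.7079
F = (S − I)·e^(rT) = (129.78 − 8.7079) · e^(0.0173·9/12)
= 121.0721 · e^0.012975 = 121.0721 × 1.013060 = HK$122.65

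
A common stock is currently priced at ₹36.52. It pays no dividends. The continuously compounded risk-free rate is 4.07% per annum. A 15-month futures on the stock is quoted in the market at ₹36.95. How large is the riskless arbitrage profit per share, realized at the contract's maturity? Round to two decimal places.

Fair futures: F* = S·e^(carry·T), with carry = r = 0.0407
F* = 36.52 · e^(0.0407 × 15/12) = 36.52 · e^0.050875 = 36.52 × 1.052191 = ₹38.4260
Market ₹36.95 < fair ₹38.4260: forward underpriced → reverse cash-and-carry (short spot, go long the forward).
At maturity, profit = |F_mkt − F*| = |36.95 − 38.4260| = ₹1.48 per share

₹1.48 per share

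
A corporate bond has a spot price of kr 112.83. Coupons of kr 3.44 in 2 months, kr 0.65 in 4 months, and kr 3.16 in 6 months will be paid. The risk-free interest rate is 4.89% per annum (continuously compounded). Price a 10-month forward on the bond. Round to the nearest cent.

kr 110.09

PV(coupons) I = 3.44·e^(−0.0489·2/12) + 0.65·e^(−0.0489·4/12) + 3.16·e^(−0.0489·6/12)
I = 3.4121 + 0.6395 + 3.0837 = 7.1353
F = (S − I)·e^(rT) = (112.83 − 7.1353) · e^(0.0489·10/12)
= 105.6947 · e^0.040750 = 105.6947 × 1.041592 = kr 110.09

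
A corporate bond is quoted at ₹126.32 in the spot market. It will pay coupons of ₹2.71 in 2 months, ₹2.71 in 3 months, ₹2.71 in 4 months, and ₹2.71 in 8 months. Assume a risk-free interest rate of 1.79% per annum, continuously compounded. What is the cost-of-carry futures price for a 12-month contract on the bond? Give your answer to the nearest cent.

₹117.64

PV(coupons) I = 2.71·e^(−0.0179·2/12) + 2.71·e^(−0.0179·3/12) + 2.71·e^(−0.0179·4/12) + 2.71·e^(−0.0179·8/12)
I = 2.7019 + 2.6979 + 2.6939 + 2.6779 = 10.7716
F = (S − I)·e^(rT) = (126.32 − 10.7716) · e^(0.0179·12/12)
= 115.5484 · e^0.017900 = 115.5484 × 1.018061 = ₹117.64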